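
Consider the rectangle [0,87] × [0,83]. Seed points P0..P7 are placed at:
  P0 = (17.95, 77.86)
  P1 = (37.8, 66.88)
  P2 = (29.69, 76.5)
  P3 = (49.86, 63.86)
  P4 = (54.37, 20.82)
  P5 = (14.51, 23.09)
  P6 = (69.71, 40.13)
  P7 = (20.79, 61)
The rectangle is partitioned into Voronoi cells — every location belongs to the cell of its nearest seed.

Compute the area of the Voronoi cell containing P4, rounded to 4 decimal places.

1. box [0,87]×[0,83]: [(0, 0) (87, 0) (87, 83) (0, 83)]
2. ⊥bis P4·P0 via (36.16,49.34): [(0, 26.2519) (0, 0) (87, 0) (87, 81.8013)]  |A|=4700.3129
3. ⊥bis P4·P1 via (46.085,43.85): [(3.6561, 28.5863) (0, 26.2519) (0, 0) (87, 0) (87, 58.5691)]  |A|=3732.1814
4. ⊥bis P4·P2 via (42.03,48.66): [(3.6561, 28.5863) (0, 26.2519) (0, 0) (87, 0) (87, 58.5691)]  |A|=3732.1814
5. ⊥bis P4·P3 via (52.115,42.34): [(37.6843, 40.8279) (3.6561, 28.5863) (0, 26.2519) (0, 0) (87, 0) (87, 45.9955)]  |A|=3422.1427
6. ⊥bis P4·P5 via (34.44,21.955): [(37.6843, 40.8279) (35.4694, 40.0311) (33.1897, 0) (87, 0) (87, 45.9955)]  |A|=2276.0533
7. ⊥bis P4·P6 via (62.04,30.475): [(47.6882, 41.8761) (37.6843, 40.8279) (35.4694, 40.0311) (33.1897, 0) (87, 0) (87, 10.6466)]  |A|=1581.2403
8. ⊥bis P4·P7 via (37.58,40.91): [(47.6882, 41.8761) (37.6843, 40.8279) (37.3286, 40.6999) (35.4165, 39.1019) (33.1897, 0) (87, 0) (87, 10.6466)]  |A|=1580.3942
9. canonical 7-gon: [(47.6882, 41.8761) (37.6843, 40.8279) (37.3286, 40.6999) (35.4165, 39.1019) (33.1897, 0) (87, 0) (87, 10.6466)]
10. shoelace: 1580.3942

Area of P4's cell: 1580.3942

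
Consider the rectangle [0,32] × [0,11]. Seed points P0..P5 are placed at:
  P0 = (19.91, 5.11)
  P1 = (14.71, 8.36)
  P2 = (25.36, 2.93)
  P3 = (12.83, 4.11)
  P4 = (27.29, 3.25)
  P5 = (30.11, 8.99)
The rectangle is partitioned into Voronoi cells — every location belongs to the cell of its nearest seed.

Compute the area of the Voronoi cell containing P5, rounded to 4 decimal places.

Area of P5's cell: 36.0672

1. box [0,32]×[0,11]: [(0, 0) (32, 0) (32, 11) (0, 11)]
2. ⊥bis P5·P0 via (25.01,7.05): [(27.6918, 0) (32, 0) (32, 11) (23.5075, 11)]  |A|=70.4043
3. ⊥bis P5·P1 via (22.41,8.675): [(27.6918, 0) (32, 0) (32, 11) (23.5075, 11)]  |A|=70.4043
4. ⊥bis P5·P2 via (27.735,5.96): [(24.4431, 8.5403) (32, 2.617) (32, 11) (23.5075, 11)]  |A|=42.1195
5. ⊥bis P5·P3 via (21.47,6.55): [(24.4431, 8.5403) (32, 2.617) (32, 11) (23.5075, 11)]  |A|=42.1195
6. ⊥bis P5·P4 via (28.7,6.12): [(24.4431, 8.5403) (25.5674, 7.659) (32, 4.4987) (32, 11) (23.5075, 11)]  |A|=36.0672
7. canonical 5-gon: [(24.4431, 8.5403) (25.5674, 7.659) (32, 4.4987) (32, 11) (23.5075, 11)]
8. shoelace: 36.0672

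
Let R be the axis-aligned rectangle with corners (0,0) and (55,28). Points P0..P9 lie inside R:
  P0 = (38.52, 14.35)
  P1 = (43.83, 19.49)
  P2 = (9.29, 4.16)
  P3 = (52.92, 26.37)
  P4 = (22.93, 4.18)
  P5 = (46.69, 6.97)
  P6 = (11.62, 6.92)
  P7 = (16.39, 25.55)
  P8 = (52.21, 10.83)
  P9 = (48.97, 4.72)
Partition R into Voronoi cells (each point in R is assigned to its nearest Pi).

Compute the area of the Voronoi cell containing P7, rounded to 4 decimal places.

Area of P7's cell: 317.5082

1. box [0,55]×[0,28]: [(0, 0) (55, 0) (55, 28) (0, 28)]
2. ⊥bis P7·P0 via (27.455,19.95): [(0, 0) (17.3583, 0) (31.5291, 28) (0, 28)]  |A|=684.4237
3. ⊥bis P7·P1 via (30.11,22.52): [(0, 0) (17.3583, 0) (31.1585, 27.2678) (31.3202, 28) (0, 28)]  |A|=684.3472
4. ⊥bis P7·P2 via (12.84,14.855): [(0, 19.117) (23.1452, 11.4344) (31.1585, 27.2678) (31.3202, 28) (0, 28)]  |A|=363.8729
5. ⊥bis P7·P3 via (34.655,25.96): [(0, 19.117) (23.1452, 11.4344) (31.1585, 27.2678) (31.3202, 28) (0, 28)]  |A|=363.8729
6. ⊥bis P7·P4 via (19.66,14.865): [(0, 19.117) (16.0959, 13.7743) (25.8384, 16.7558) (31.1585, 27.2678) (31.3202, 28) (0, 28)]  |A|=341.9657
7. ⊥bis P7·P5 via (31.54,16.26): [(0, 19.117) (16.0959, 13.7743) (25.8384, 16.7558) (31.1585, 27.2678) (31.3202, 28) (0, 28)]  |A|=341.9657
8. ⊥bis P7·P6 via (14.005,16.235): [(0, 19.8208) (19.5214, 14.8226) (25.8384, 16.7558) (31.1585, 27.2678) (31.3202, 28) (0, 28)]  |A|=317.5082
9. ⊥bis P7·P8 via (34.3,18.19): [(0, 19.8208) (19.5214, 14.8226) (25.8384, 16.7558) (31.1585, 27.2678) (31.3202, 28) (0, 28)]  |A|=317.5082
10. ⊥bis P7·P9 via (32.68,15.135): [(0, 19.8208) (19.5214, 14.8226) (25.8384, 16.7558) (31.1585, 27.2678) (31.3202, 28) (0, 28)]  |A|=317.5082
11. canonical 6-gon: [(0, 19.8208) (19.5214, 14.8226) (25.8384, 16.7558) (31.1585, 27.2678) (31.3202, 28) (0, 28)]
12. shoelace: 317.5082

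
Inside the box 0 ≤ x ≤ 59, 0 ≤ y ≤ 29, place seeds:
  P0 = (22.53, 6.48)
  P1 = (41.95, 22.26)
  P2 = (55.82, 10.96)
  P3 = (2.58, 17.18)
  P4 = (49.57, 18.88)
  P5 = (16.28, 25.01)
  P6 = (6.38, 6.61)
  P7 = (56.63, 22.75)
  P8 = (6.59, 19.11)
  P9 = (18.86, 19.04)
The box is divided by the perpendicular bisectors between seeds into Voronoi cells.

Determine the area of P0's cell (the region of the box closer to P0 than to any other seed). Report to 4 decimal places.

Area of P0's cell: 314.1963

1. box [0,59]×[0,29]: [(0, 0) (59, 0) (59, 29) (0, 29)]
2. ⊥bis P0·P1 via (32.24,14.37): [(0, 0) (43.9165, 0) (20.3522, 29) (0, 29)]  |A|=931.8966
3. ⊥bis P0·P2 via (39.175,8.72): [(0, 0) (40.3485, 0) (39.6403, 5.2627) (20.3522, 29) (0, 29)]  |A|=922.5078
4. ⊥bis P0·P3 via (12.555,11.83): [(6.2101, 0) (40.3485, 0) (39.6403, 5.2627) (21.2026, 27.9534)]  |A|=517.6228
5. ⊥bis P0·P4 via (36.05,12.68): [(6.2101, 0) (40.3485, 0) (39.7187, 4.6799) (39.2068, 5.7962) (21.2026, 27.9534)]  |A|=517.5173
6. ⊥bis P0·P5 via (19.405,15.745): [(13.6057, 13.7889) (6.2101, 0) (40.3485, 0) (39.7187, 4.6799) (39.2068, 5.7962) (28.6021, 18.8471)]  |A|=430.5227
7. ⊥bis P0·P6 via (14.455,6.545): [(14.5158, 14.0959) (14.4023, 0) (40.3485, 0) (39.7187, 4.6799) (39.2068, 5.7962) (28.6021, 18.8471)]  |A|=367.6445
8. ⊥bis P0·P7 via (39.58,14.615): [(14.5158, 14.0959) (14.4023, 0) (40.3485, 0) (39.7187, 4.6799) (39.2068, 5.7962) (28.6021, 18.8471)]  |A|=367.6445
9. ⊥bis P0·P8 via (14.56,12.795): [(15.9828, 14.5907) (14.5047, 12.7253) (14.4023, 0) (40.3485, 0) (39.7187, 4.6799) (39.2068, 5.7962) (28.6021, 18.8471)]  |A|=366.6419
10. ⊥bis P0·P9 via (20.695,12.76): [(14.4904, 10.947) (14.4023, 0) (40.3485, 0) (39.7187, 4.6799) (39.2068, 5.7962) (31.082, 15.7951)]  |A|=314.1963
11. canonical 6-gon: [(14.4904, 10.947) (14.4023, 0) (40.3485, 0) (39.7187, 4.6799) (39.2068, 5.7962) (31.082, 15.7951)]
12. shoelace: 314.1963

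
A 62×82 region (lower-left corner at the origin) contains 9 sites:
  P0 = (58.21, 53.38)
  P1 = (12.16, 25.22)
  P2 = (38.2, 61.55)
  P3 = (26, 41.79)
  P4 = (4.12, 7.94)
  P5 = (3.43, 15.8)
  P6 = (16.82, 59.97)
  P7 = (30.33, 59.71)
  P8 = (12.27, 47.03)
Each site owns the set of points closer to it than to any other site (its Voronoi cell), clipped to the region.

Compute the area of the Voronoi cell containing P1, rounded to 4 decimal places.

Area of P1's cell: 852.9215

1. box [0,62]×[0,82]: [(0, 0) (62, 0) (62, 82) (0, 82)]
2. ⊥bis P1·P0 via (35.185,39.3): [(0, 0) (59.2173, 0) (9.0736, 82) (0, 82)]  |A|=2799.9256
3. ⊥bis P1·P2 via (25.18,43.385): [(0, 61.4331) (0, 0) (59.2173, 0) (38.5449, 33.8055)]  |A|=2184.9029
4. ⊥bis P1·P3 via (19.08,33.505): [(0, 49.4415) (0, 0) (59.194, 0)]  |A|=1463.3192
5. ⊥bis P1·P4 via (8.14,16.58): [(0, 49.4415) (0, 20.3674) (43.7746, 0) (59.194, 0)]  |A|=1017.5323
6. ⊥bis P1·P5 via (7.795,20.51): [(0, 49.4415) (0, 27.734) (15.9633, 12.94) (43.7746, 0) (59.194, 0)]  |A|=958.734
7. ⊥bis P1·P6 via (14.49,42.595): [(6.9934, 43.6003) (0, 44.5381) (0, 27.734) (15.9633, 12.94) (43.7746, 0) (59.194, 0)]  |A|=941.5886
8. ⊥bis P1·P7 via (21.245,42.465): [(6.9934, 43.6003) (0, 44.5381) (0, 27.734) (15.9633, 12.94) (43.7746, 0) (59.194, 0)]  |A|=941.5886
9. ⊥bis P1·P8 via (12.215,36.125): [(15.9658, 36.1061) (0, 36.1866) (0, 27.734) (15.9633, 12.94) (43.7746, 0) (59.194, 0)]  |A|=852.9215
10. canonical 6-gon: [(15.9658, 36.1061) (0, 36.1866) (0, 27.734) (15.9633, 12.94) (43.7746, 0) (59.194, 0)]
11. shoelace: 852.9215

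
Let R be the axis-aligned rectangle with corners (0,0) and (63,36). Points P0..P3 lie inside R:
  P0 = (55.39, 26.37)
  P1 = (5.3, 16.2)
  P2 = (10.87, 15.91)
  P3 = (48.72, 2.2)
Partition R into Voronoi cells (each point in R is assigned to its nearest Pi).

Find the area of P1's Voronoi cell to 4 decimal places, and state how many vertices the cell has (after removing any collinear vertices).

Area of P1's cell: 294.7056 (4 vertices)

1. box [0,63]×[0,36]: [(0, 0) (63, 0) (63, 36) (0, 36)]
2. ⊥bis P1·P0 via (30.345,21.285): [(0, 0) (34.6666, 0) (27.3573, 36) (0, 36)]  |A|=1116.4309
3. ⊥bis P1·P2 via (8.085,16.055): [(0, 0) (7.2491, 0) (9.1234, 36) (0, 36)]  |A|=294.7056
4. ⊥bis P1·P3 via (27.01,9.2): [(0, 0) (7.2491, 0) (9.1234, 36) (0, 36)]  |A|=294.7056
5. canonical 4-gon: [(0, 0) (7.2491, 0) (9.1234, 36) (0, 36)]
6. shoelace: 294.7056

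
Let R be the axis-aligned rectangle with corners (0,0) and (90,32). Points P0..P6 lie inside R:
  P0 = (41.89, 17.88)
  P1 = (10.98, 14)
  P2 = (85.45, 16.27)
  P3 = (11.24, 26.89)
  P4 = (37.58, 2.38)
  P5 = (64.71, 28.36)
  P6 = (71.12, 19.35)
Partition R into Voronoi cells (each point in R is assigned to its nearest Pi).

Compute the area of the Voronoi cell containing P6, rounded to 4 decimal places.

Area of P6's cell: 483.7766

1. box [0,90]×[0,32]: [(0, 0) (90, 0) (90, 32) (0, 32)]
2. ⊥bis P6·P0 via (56.505,18.615): [(57.4412, 0) (90, 0) (90, 32) (55.8319, 32)]  |A|=1067.6317
3. ⊥bis P6·P1 via (41.05,16.675): [(57.4412, 0) (90, 0) (90, 32) (55.8319, 32)]  |A|=1067.6317
4. ⊥bis P6·P2 via (78.285,17.81): [(57.4412, 0) (74.457, 0) (81.3349, 32) (55.8319, 32)]  |A|=680.3027
5. ⊥bis P6·P3 via (41.18,23.12): [(57.4412, 0) (74.457, 0) (81.3349, 32) (55.8319, 32)]  |A|=680.3027
6. ⊥bis P6·P4 via (54.35,10.865): [(57.1756, 5.2804) (59.8473, 0) (74.457, 0) (81.3349, 32) (55.8319, 32)]  |A|=673.9501
7. ⊥bis P6·P5 via (67.915,23.855): [(56.6447, 15.837) (57.1756, 5.2804) (59.8473, 0) (74.457, 0) (81.3349, 32) (79.3637, 32)]  |A|=483.7766
8. canonical 6-gon: [(56.6447, 15.837) (57.1756, 5.2804) (59.8473, 0) (74.457, 0) (81.3349, 32) (79.3637, 32)]
9. shoelace: 483.7766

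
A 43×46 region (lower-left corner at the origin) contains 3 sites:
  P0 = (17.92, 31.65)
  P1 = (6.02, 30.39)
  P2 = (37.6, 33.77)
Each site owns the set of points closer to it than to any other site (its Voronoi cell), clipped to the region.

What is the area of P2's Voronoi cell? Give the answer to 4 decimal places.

1. box [0,43]×[0,46]: [(0, 0) (43, 0) (43, 46) (0, 46)]
2. ⊥bis P2·P0 via (27.76,32.71): [(31.2836, 0) (43, 0) (43, 46) (26.3284, 46)]  |A|=652.9242
3. ⊥bis P2·P1 via (21.81,32.08): [(31.2836, 0) (43, 0) (43, 46) (26.3284, 46)]  |A|=652.9242
4. canonical 4-gon: [(31.2836, 0) (43, 0) (43, 46) (26.3284, 46)]
5. shoelace: 652.9242

Area of P2's cell: 652.9242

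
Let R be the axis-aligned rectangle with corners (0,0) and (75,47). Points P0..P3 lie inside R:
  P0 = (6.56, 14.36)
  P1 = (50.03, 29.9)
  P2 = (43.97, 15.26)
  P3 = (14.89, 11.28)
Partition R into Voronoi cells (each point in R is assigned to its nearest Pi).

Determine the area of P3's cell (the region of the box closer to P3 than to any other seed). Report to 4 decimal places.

1. box [0,75]×[0,47]: [(0, 0) (75, 0) (75, 47) (0, 47)]
2. ⊥bis P3·P0 via (10.725,12.82): [(5.9848, 0) (75, 0) (75, 47) (23.363, 47)]  |A|=2835.3263
3. ⊥bis P3·P1 via (32.46,20.59): [(21.3503, 41.5565) (5.9848, 0) (43.3702, 0)]  |A|=776.8033
4. ⊥bis P3·P2 via (29.43,13.27): [(27.0241, 30.8487) (21.3503, 41.5565) (5.9848, 0) (31.2462, 0)]  |A|=589.7976
5. canonical 4-gon: [(27.0241, 30.8487) (21.3503, 41.5565) (5.9848, 0) (31.2462, 0)]
6. shoelace: 589.7976

Area of P3's cell: 589.7976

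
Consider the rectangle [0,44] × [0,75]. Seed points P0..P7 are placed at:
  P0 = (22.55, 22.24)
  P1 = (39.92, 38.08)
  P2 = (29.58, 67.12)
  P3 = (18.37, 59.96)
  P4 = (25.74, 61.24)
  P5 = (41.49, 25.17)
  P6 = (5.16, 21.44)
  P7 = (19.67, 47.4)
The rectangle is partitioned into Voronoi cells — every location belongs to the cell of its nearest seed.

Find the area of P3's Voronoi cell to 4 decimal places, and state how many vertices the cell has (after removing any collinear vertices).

1. box [0,44]×[0,75]: [(0, 0) (44, 0) (44, 75) (0, 75)]
2. ⊥bis P3·P0 via (20.46,41.1): [(0, 38.8327) (44, 43.7086) (44, 75) (0, 75)]  |A|=1484.0911
3. ⊥bis P3·P1 via (29.145,49.02): [(0, 38.8327) (21.1853, 41.1804) (44, 63.651) (44, 75) (0, 75)]  |A|=1256.6022
4. ⊥bis P3·P2 via (23.975,63.54): [(0, 38.8327) (21.1853, 41.1804) (31.6643, 51.5013) (16.6553, 75) (0, 75)]  |A|=865.3208
5. ⊥bis P3·P4 via (22.055,60.6): [(0, 38.8327) (21.1853, 41.1804) (24.808, 44.7485) (20.6366, 68.7667) (16.6553, 75) (0, 75)]  |A|=768.8989
6. ⊥bis P3·P5 via (29.93,42.565): [(0, 38.8327) (21.1853, 41.1804) (24.808, 44.7485) (20.6366, 68.7667) (16.6553, 75) (0, 75)]  |A|=768.8989
7. ⊥bis P3·P6 via (11.765,40.7): [(0, 44.7347) (13.007, 40.2741) (21.1853, 41.1804) (24.808, 44.7485) (20.6366, 68.7667) (16.6553, 75) (0, 75)]  |A|=730.5154
8. ⊥bis P3·P7 via (19.02,53.68): [(0, 51.7114) (23.182, 54.1108) (20.6366, 68.7667) (16.6553, 75) (0, 75)]  |A|=465.1389
9. canonical 5-gon: [(0, 51.7114) (23.182, 54.1108) (20.6366, 68.7667) (16.6553, 75) (0, 75)]
10. shoelace: 465.1389

Area of P3's cell: 465.1389 (5 vertices)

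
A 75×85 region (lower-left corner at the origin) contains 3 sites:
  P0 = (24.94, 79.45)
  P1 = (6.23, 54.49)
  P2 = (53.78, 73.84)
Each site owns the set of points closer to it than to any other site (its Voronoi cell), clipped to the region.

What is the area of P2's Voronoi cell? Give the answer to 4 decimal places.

Area of P2's cell: 2760.4133

1. box [0,75]×[0,85]: [(0, 0) (75, 0) (75, 85) (0, 85)]
2. ⊥bis P2·P0 via (39.36,76.645): [(24.4509, 0) (75, 0) (75, 85) (40.9852, 85)]  |A|=3593.9646
3. ⊥bis P2·P1 via (30.005,64.165): [(34.692, 52.6474) (56.1163, 0) (75, 0) (75, 85) (40.9852, 85)]  |A|=2760.4133
4. canonical 5-gon: [(34.692, 52.6474) (56.1163, 0) (75, 0) (75, 85) (40.9852, 85)]
5. shoelace: 2760.4133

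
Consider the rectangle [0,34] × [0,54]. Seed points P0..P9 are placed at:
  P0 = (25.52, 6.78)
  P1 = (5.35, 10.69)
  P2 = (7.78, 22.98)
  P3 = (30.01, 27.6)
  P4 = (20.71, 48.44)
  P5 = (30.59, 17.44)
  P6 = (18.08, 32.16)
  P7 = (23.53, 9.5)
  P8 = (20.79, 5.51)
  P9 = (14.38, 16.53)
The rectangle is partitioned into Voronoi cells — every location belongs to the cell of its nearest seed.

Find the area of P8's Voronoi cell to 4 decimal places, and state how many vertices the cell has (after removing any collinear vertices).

1. box [0,34]×[0,54]: [(0, 0) (34, 0) (34, 54) (0, 54)]
2. ⊥bis P8·P0 via (23.155,6.145): [(0, 0) (24.8049, 0) (10.306, 54) (0, 54)]  |A|=947.9945
3. ⊥bis P8·P1 via (13.07,8.1): [(10.3525, 0) (24.8049, 0) (18.3802, 23.9282)]  |A|=172.91
4. ⊥bis P8·P2 via (14.285,14.245): [(15.4136, 15.0854) (10.3525, 0) (24.8049, 0) (19.8645, 18.4001)]  |A|=158.1474
5. ⊥bis P8·P3 via (25.4,16.555): [(15.4136, 15.0854) (10.3525, 0) (24.8049, 0) (19.8645, 18.4001)]  |A|=158.1474
6. ⊥bis P8·P4 via (20.75,26.975): [(15.4136, 15.0854) (10.3525, 0) (24.8049, 0) (19.8645, 18.4001)]  |A|=158.1474
7. ⊥bis P8·P5 via (25.69,11.475): [(18.4983, 17.3827) (15.4136, 15.0854) (10.3525, 0) (24.8049, 0) (20.6016, 15.6549)]  |A|=155.8972
8. ⊥bis P8·P6 via (19.435,18.835): [(18.4983, 17.3827) (15.4136, 15.0854) (10.3525, 0) (24.8049, 0) (20.6016, 15.6549)]  |A|=155.8972
9. ⊥bis P8·P7 via (22.16,7.505): [(14.6098, 12.6898) (10.3525, 0) (24.8049, 0) (22.9322, 6.9747)]  |A|=115.3709
10. ⊥bis P8·P9 via (17.585,11.02): [(17.2907, 10.8488) (13.1925, 8.465) (10.3525, 0) (24.8049, 0) (22.9322, 6.9747)]  |A|=108.4031
11. canonical 5-gon: [(17.2907, 10.8488) (13.1925, 8.465) (10.3525, 0) (24.8049, 0) (22.9322, 6.9747)]
12. shoelace: 108.4031

Area of P8's cell: 108.4031 (5 vertices)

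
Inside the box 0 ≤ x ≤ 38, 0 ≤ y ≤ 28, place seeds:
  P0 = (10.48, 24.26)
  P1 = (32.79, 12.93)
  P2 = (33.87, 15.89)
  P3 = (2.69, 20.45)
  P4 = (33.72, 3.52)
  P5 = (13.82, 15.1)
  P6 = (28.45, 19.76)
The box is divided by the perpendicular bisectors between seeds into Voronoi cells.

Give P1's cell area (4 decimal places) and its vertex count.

Area of P1's cell: 91.0582 (5 vertices)

1. box [0,38]×[0,28]: [(0, 0) (38, 0) (38, 28) (0, 28)]
2. ⊥bis P1·P0 via (21.635,18.595): [(12.1916, 0) (38, 0) (38, 28) (26.4113, 28)]  |A|=523.5592
3. ⊥bis P1·P2 via (33.33,14.41): [(21.6702, 18.6643) (12.1916, 0) (38, 0) (38, 12.7061)]  |A|=344.591
4. ⊥bis P1·P3 via (17.74,16.69): [(21.6702, 18.6643) (14.9052, 5.3433) (13.5703, 0) (38, 0) (38, 12.7061)]  |A|=340.9078
5. ⊥bis P1·P4 via (33.255,8.225): [(21.6702, 18.6643) (15.4763, 6.4679) (38, 8.694) (38, 12.7061)]  |A|=163.218
6. ⊥bis P1·P5 via (23.305,14.015): [(23.75, 17.9054) (22.5213, 7.1642) (38, 8.694) (38, 12.7061)]  |A|=110.7764
7. ⊥bis P1·P6 via (30.62,16.345): [(29.6741, 15.7439) (23.019, 11.5151) (22.5213, 7.1642) (38, 8.694) (38, 12.7061)]  |A|=91.0582
8. canonical 5-gon: [(29.6741, 15.7439) (23.019, 11.5151) (22.5213, 7.1642) (38, 8.694) (38, 12.7061)]
9. shoelace: 91.0582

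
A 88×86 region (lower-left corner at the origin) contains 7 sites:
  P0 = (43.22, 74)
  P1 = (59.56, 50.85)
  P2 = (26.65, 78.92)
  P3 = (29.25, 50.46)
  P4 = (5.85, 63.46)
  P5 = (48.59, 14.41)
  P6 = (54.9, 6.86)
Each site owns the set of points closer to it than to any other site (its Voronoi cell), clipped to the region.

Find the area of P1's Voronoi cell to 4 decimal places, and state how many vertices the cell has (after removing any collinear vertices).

1. box [0,88]×[0,86]: [(0, 0) (88, 0) (88, 86) (0, 86)]
2. ⊥bis P1·P0 via (51.39,62.425): [(0, 26.1523) (0, 0) (88, 0) (88, 86) (84.7903, 86)]  |A|=5030.7479
3. ⊥bis P1·P2 via (43.105,64.885): [(25.2998, 44.0097) (0, 14.3476) (0, 0) (88, 0) (88, 86) (84.7903, 86)]  |A|=4881.4191
4. ⊥bis P1·P3 via (44.405,50.655): [(44.3178, 57.4332) (45.0568, 0) (88, 0) (88, 86) (84.7903, 86)]  |A|=3157.3638
5. ⊥bis P1·P4 via (32.705,57.155): [(44.3178, 57.4332) (45.0568, 0) (88, 0) (88, 86) (84.7903, 86)]  |A|=3157.3638
6. ⊥bis P1·P5 via (54.075,32.63): [(44.3178, 57.4332) (44.6002, 35.4823) (88, 22.4171) (88, 86) (84.7903, 86)]  |A|=1909.0524
7. ⊥bis P1·P6 via (57.23,28.855): [(44.3178, 57.4332) (44.6002, 35.4823) (71.7101, 27.3211) (88, 25.5954) (88, 86) (84.7903, 86)]  |A|=1883.1652
8. canonical 6-gon: [(44.3178, 57.4332) (44.6002, 35.4823) (71.7101, 27.3211) (88, 25.5954) (88, 86) (84.7903, 86)]
9. shoelace: 1883.1652

Area of P1's cell: 1883.1652 (6 vertices)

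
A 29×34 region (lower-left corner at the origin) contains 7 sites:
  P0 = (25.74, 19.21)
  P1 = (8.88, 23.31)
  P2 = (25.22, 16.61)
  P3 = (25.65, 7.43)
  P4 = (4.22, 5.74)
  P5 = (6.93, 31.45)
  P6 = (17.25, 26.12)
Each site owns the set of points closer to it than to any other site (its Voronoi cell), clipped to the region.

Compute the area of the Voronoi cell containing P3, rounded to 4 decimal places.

1. box [0,29]×[0,34]: [(0, 0) (29, 0) (29, 34) (0, 34)]
2. ⊥bis P3·P0 via (25.695,13.32): [(0, 13.5163) (0, 0) (29, 0) (29, 13.2947)]  |A|=388.7604
3. ⊥bis P3·P1 via (17.265,15.37): [(15.3983, 13.3987) (2.7107, 0) (29, 0) (29, 13.2947)]  |A|=266.5365
4. ⊥bis P3·P2 via (25.435,12.02): [(13.5664, 11.4641) (2.7107, 0) (29, 0) (29, 12.187)]  |A|=244.7359
5. ⊥bis P3·P4 via (14.935,6.585): [(14.5466, 11.51) (15.4543, 0) (29, 0) (29, 12.187)]  |A|=166.027
6. ⊥bis P3·P5 via (16.29,19.44): [(14.5466, 11.51) (15.4543, 0) (29, 0) (29, 12.187)]  |A|=166.027
7. ⊥bis P3·P6 via (21.45,16.775): [(14.5466, 11.51) (15.4543, 0) (29, 0) (29, 12.187)]  |A|=166.027
8. canonical 4-gon: [(14.5466, 11.51) (15.4543, 0) (29, 0) (29, 12.187)]
9. shoelace: 166.027

Area of P3's cell: 166.0270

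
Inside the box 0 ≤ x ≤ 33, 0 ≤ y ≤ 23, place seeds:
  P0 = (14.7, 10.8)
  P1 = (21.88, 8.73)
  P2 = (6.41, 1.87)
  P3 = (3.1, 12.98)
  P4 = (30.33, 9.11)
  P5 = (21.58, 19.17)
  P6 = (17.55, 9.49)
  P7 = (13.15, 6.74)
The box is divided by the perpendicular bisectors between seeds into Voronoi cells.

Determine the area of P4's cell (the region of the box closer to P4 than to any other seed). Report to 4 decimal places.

Area of P4's cell: 117.9004

1. box [0,33]×[0,23]: [(0, 0) (33, 0) (33, 23) (0, 23)]
2. ⊥bis P4·P0 via (22.515,9.955): [(21.4386, 0) (33, 0) (33, 23) (23.9255, 23)]  |A|=237.3128
3. ⊥bis P4·P1 via (26.105,8.92): [(26.5061, 0) (33, 0) (33, 23) (25.4718, 23)]  |A|=161.2535
4. ⊥bis P4·P2 via (18.37,5.49): [(26.5061, 0) (33, 0) (33, 23) (25.4718, 23)]  |A|=161.2535
5. ⊥bis P4·P3 via (16.715,11.045): [(26.5061, 0) (33, 0) (33, 23) (25.4718, 23)]  |A|=161.2535
6. ⊥bis P4·P5 via (25.955,14.14): [(25.8734, 14.0691) (26.5061, 0) (33, 0) (33, 20.2676)]  |A|=117.9004
7. ⊥bis P4·P6 via (23.94,9.3): [(25.8734, 14.0691) (26.5061, 0) (33, 0) (33, 20.2676)]  |A|=117.9004
8. ⊥bis P4·P7 via (21.74,7.925): [(25.8734, 14.0691) (26.5061, 0) (33, 0) (33, 20.2676)]  |A|=117.9004
9. canonical 4-gon: [(25.8734, 14.0691) (26.5061, 0) (33, 0) (33, 20.2676)]
10. shoelace: 117.9004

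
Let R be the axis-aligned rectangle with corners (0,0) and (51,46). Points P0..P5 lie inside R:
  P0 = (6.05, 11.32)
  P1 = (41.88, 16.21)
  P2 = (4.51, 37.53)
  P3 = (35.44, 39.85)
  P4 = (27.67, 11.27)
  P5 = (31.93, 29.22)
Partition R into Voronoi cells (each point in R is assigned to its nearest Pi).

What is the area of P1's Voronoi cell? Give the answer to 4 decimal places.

Area of P1's cell: 412.8895

1. box [0,51]×[0,46]: [(0, 0) (51, 0) (51, 46) (0, 46)]
2. ⊥bis P1·P0 via (23.965,13.765): [(25.8436, 0) (51, 0) (51, 46) (19.5656, 46)]  |A|=1301.5871
3. ⊥bis P1·P2 via (23.195,26.87): [(22.3731, 25.4293) (25.8436, 0) (51, 0) (51, 46) (34.1089, 46)]  |A|=1152.005
4. ⊥bis P1·P3 via (38.66,28.03): [(22.6147, 23.6589) (25.8436, 0) (51, 0) (51, 31.3917)]  |A|=743.1176
5. ⊥bis P1·P4 via (34.775,13.74): [(30.5731, 25.827) (39.5516, 0) (51, 0) (51, 31.3917)]  |A|=468.4563
6. ⊥bis P1·P5 via (36.905,22.715): [(46.7286, 30.228) (32.7576, 19.5431) (39.5516, 0) (51, 0) (51, 31.3917)]  |A|=412.8895
7. canonical 5-gon: [(46.7286, 30.228) (32.7576, 19.5431) (39.5516, 0) (51, 0) (51, 31.3917)]
8. shoelace: 412.8895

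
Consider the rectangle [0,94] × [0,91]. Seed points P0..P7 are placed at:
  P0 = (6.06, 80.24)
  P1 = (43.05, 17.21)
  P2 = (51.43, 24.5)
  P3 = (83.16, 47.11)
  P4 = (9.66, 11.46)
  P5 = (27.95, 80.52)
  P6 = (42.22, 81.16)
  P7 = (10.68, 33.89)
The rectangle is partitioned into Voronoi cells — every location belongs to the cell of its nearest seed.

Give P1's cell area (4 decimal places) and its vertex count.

1. box [0,94]×[0,91]: [(0, 0) (94, 0) (94, 91) (0, 91)]
2. ⊥bis P1·P0 via (24.555,48.725): [(0, 34.3146) (0, 0) (94, 0) (94, 89.4797)]  |A|=5818.332
3. ⊥bis P1·P2 via (47.24,20.855): [(23.5223, 48.119) (0, 34.3146) (0, 0) (65.3824, 0)]  |A|=1976.6443
4. ⊥bis P1·P3 via (63.105,32.16): [(23.5223, 48.119) (0, 34.3146) (0, 0) (65.3824, 0)]  |A|=1976.6443
5. ⊥bis P1·P4 via (26.355,14.335): [(23.5223, 48.119) (20.8112, 46.5279) (28.8236, 0) (65.3824, 0)]  |A|=949.0312
6. ⊥bis P1·P5 via (35.5,48.865): [(25.043, 46.3709) (21.0041, 45.4076) (28.8236, 0) (65.3824, 0)]  |A|=943.0966
7. ⊥bis P1·P6 via (42.635,49.185): [(25.043, 46.3709) (21.0041, 45.4076) (28.8236, 0) (65.3824, 0)]  |A|=943.0966
8. ⊥bis P1·P7 via (26.865,25.55): [(32.925, 37.3104) (25.0352, 21.999) (28.8236, 0) (65.3824, 0)]  |A|=797.797
9. canonical 4-gon: [(32.925, 37.3104) (25.0352, 21.999) (28.8236, 0) (65.3824, 0)]
10. shoelace: 797.797

Area of P1's cell: 797.7970 (4 vertices)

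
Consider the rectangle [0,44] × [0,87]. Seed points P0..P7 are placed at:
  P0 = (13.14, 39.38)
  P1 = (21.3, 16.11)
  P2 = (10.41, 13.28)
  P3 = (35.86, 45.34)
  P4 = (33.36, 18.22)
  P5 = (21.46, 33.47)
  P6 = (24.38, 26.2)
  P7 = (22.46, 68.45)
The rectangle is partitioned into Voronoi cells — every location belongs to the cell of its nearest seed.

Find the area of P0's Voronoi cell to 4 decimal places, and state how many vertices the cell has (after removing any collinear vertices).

1. box [0,44]×[0,87]: [(0, 0) (44, 0) (44, 87) (0, 87)]
2. ⊥bis P0·P1 via (17.22,27.745): [(0, 21.7065) (44, 37.1358) (44, 87) (0, 87)]  |A|=2533.4679
3. ⊥bis P0·P2 via (11.775,26.33): [(0, 27.5616) (12.8609, 26.2164) (44, 37.1358) (44, 87) (0, 87)]  |A|=2495.8169
4. ⊥bis P0·P3 via (24.5,42.36): [(0, 27.5616) (12.8609, 26.2164) (27.3976, 31.314) (12.7899, 87) (0, 87)]  |A|=1212.9009
5. ⊥bis P0·P4 via (23.25,28.8): [(0, 27.5616) (12.8609, 26.2164) (25.0015, 30.4737) (27.0936, 32.4729) (12.7899, 87) (0, 87)]  |A|=1211.3847
6. ⊥bis P0·P5 via (17.3,36.425): [(0, 27.5616) (10.243, 26.4902) (23.6952, 45.428) (12.7899, 87) (0, 87)]  |A|=1074.2472
7. ⊥bis P0·P6 via (18.76,32.79): [(0, 27.5616) (10.243, 26.4902) (23.6952, 45.428) (12.7899, 87) (0, 87)]  |A|=1074.2472
8. ⊥bis P0·P7 via (17.8,53.915): [(0, 59.6218) (0, 27.5616) (10.243, 26.4902) (23.6952, 45.428) (21.8057, 52.6307)]  |A|=555.957
9. canonical 5-gon: [(0, 59.6218) (0, 27.5616) (10.243, 26.4902) (23.6952, 45.428) (21.8057, 52.6307)]
10. shoelace: 555.957

Area of P0's cell: 555.9570 (5 vertices)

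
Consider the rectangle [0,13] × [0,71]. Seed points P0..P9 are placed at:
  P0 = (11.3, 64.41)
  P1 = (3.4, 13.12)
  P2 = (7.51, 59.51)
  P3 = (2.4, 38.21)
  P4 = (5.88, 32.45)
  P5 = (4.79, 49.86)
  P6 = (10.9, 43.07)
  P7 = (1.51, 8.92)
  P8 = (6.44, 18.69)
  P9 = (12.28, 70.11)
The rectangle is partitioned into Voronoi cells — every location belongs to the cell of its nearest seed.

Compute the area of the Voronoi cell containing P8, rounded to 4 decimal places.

1. box [0,13]×[0,71]: [(0, 0) (13, 0) (13, 71) (0, 71)]
2. ⊥bis P8·P0 via (8.87,41.55): [(0, 42.4929) (0, 0) (13, 0) (13, 41.111)]  |A|=543.4251
3. ⊥bis P8·P1 via (4.92,15.905): [(0, 42.4929) (0, 18.5902) (13, 11.4951) (13, 41.111)]  |A|=347.8704
4. ⊥bis P8·P2 via (6.975,39.1): [(0, 39.2828) (0, 18.5902) (13, 11.4951) (13, 38.9421)]  |A|=312.9072
5. ⊥bis P8·P3 via (4.42,28.45): [(0, 27.5352) (0, 18.5902) (13, 11.4951) (13, 30.2258)]  |A|=179.8917
6. ⊥bis P8·P4 via (6.16,25.57): [(0, 25.3193) (0, 18.5902) (13, 11.4951) (13, 25.8484)]  |A|=137.0352
7. ⊥bis P8·P5 via (5.615,34.275): [(0, 25.3193) (0, 18.5902) (13, 11.4951) (13, 25.8484)]  |A|=137.0352
8. ⊥bis P8·P6 via (8.67,30.88): [(0, 25.3193) (0, 18.5902) (13, 11.4951) (13, 25.8484)]  |A|=137.0352
9. ⊥bis P8·P7 via (3.975,13.805): [(0, 25.3193) (0, 18.5902) (13, 11.4951) (13, 25.8484)]  |A|=137.0352
10. ⊥bis P8·P9 via (9.36,44.4): [(0, 25.3193) (0, 18.5902) (13, 11.4951) (13, 25.8484)]  |A|=137.0352
11. canonical 4-gon: [(0, 25.3193) (0, 18.5902) (13, 11.4951) (13, 25.8484)]
12. shoelace: 137.0352

Area of P8's cell: 137.0352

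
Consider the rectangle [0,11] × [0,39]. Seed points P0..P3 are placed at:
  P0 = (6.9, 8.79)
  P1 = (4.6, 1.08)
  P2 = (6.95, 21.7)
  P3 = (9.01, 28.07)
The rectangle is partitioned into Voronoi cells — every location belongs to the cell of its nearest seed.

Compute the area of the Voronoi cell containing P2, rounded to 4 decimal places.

1. box [0,11]×[0,39]: [(0, 0) (11, 0) (11, 39) (0, 39)]
2. ⊥bis P2·P0 via (6.925,15.245): [(0, 15.2718) (11, 15.2292) (11, 39) (0, 39)]  |A|=261.2443
3. ⊥bis P2·P1 via (5.775,11.39): [(0, 15.2718) (11, 15.2292) (11, 39) (0, 39)]  |A|=261.2443
4. ⊥bis P2·P3 via (7.98,24.885): [(0, 27.4657) (0, 15.2718) (11, 15.2292) (11, 23.9084)]  |A|=114.8014
5. canonical 4-gon: [(0, 27.4657) (0, 15.2718) (11, 15.2292) (11, 23.9084)]
6. shoelace: 114.8014

Area of P2's cell: 114.8014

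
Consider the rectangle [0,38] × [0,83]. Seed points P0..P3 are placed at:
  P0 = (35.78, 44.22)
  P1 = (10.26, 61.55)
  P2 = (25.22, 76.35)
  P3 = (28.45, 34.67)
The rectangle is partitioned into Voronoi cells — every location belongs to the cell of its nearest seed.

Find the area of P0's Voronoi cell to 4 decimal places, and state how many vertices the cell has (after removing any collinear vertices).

Area of P0's cell: 292.4174 (4 vertices)

1. box [0,38]×[0,83]: [(0, 0) (38, 0) (38, 83) (0, 83)]
2. ⊥bis P0·P1 via (23.02,52.885): [(0, 18.986) (0, 0) (38, 0) (38, 74.9444)]  |A|=1784.677
3. ⊥bis P0·P2 via (30.5,60.285): [(27.3398, 59.2464) (0, 18.986) (0, 0) (38, 0) (38, 62.75)]  |A|=1719.6798
4. ⊥bis P0·P3 via (32.115,39.445): [(27.3398, 59.2464) (20.1366, 48.6389) (38, 34.928) (38, 62.75)]  |A|=292.4174
5. canonical 4-gon: [(27.3398, 59.2464) (20.1366, 48.6389) (38, 34.928) (38, 62.75)]
6. shoelace: 292.4174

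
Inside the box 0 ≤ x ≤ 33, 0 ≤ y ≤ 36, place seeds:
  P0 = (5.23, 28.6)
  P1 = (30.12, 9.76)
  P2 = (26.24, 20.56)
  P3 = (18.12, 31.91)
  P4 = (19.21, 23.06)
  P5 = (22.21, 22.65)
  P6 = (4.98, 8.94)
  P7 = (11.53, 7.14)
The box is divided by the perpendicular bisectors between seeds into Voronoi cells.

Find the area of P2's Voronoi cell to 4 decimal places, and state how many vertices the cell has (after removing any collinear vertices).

1. box [0,33]×[0,36]: [(0, 0) (33, 0) (33, 36) (0, 36)]
2. ⊥bis P2·P0 via (15.735,24.58): [(6.3289, 0) (33, 0) (33, 36) (20.1051, 36)]  |A|=712.188
3. ⊥bis P2·P1 via (28.18,15.16): [(9.572, 8.4749) (33, 16.8916) (33, 36) (20.1051, 36)]  |A|=401.3017
4. ⊥bis P2·P3 via (22.18,26.235): [(14.1774, 20.5098) (9.572, 8.4749) (33, 16.8916) (33, 33.9758)]  |A|=282.3799
5. ⊥bis P2·P4 via (22.725,21.81): [(25.0215, 28.2679) (19.2147, 11.9391) (33, 16.8916) (33, 33.9758)]  |A|=166.3217
6. ⊥bis P2·P5 via (24.225,21.605): [(29.2489, 31.2922) (19.2203, 11.9548) (19.2147, 11.9391) (33, 16.8916) (33, 33.9758)]  |A|=140.6136
7. ⊥bis P2·P6 via (15.61,14.75): [(29.2489, 31.2922) (19.2203, 11.9548) (19.2147, 11.9391) (33, 16.8916) (33, 33.9758)]  |A|=140.6136
8. ⊥bis P2·P7 via (18.885,13.85): [(29.2489, 31.2922) (19.7254, 12.9288) (20.2793, 12.3216) (33, 16.8916) (33, 33.9758)]  |A|=140.1832
9. canonical 5-gon: [(29.2489, 31.2922) (19.7254, 12.9288) (20.2793, 12.3216) (33, 16.8916) (33, 33.9758)]
10. shoelace: 140.1832

Area of P2's cell: 140.1832 (5 vertices)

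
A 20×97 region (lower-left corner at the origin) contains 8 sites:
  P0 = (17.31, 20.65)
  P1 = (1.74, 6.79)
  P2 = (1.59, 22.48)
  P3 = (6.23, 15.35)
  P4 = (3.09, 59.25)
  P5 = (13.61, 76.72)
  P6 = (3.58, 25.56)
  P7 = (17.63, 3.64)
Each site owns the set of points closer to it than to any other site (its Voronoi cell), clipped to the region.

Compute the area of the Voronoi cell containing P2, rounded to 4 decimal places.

Area of P2's cell: 33.4869

1. box [0,20]×[0,97]: [(0, 0) (20, 0) (20, 97) (0, 97)]
2. ⊥bis P2·P0 via (9.45,21.565): [(0, 0) (6.9396, 0) (18.2316, 97) (0, 97)]  |A|=1220.7996
3. ⊥bis P2·P1 via (1.665,14.635): [(0, 14.6191) (8.651, 14.7018) (18.2316, 97) (0, 97)]  |A|=1106.5524
4. ⊥bis P2·P3 via (3.91,18.915): [(0, 16.3705) (9.5703, 22.5986) (18.2316, 97) (0, 97)]  |A|=1064.052
5. ⊥bis P2·P4 via (2.34,40.865): [(0, 40.9605) (0, 16.3705) (9.5703, 22.5986) (11.6525, 40.4851)]  |A|=222.3735
6. ⊥bis P2·P5 via (7.6,49.6): [(0, 40.9605) (0, 16.3705) (9.5703, 22.5986) (11.6525, 40.4851)]  |A|=222.3735
7. ⊥bis P2·P6 via (2.585,24.02): [(0, 25.6902) (0, 16.3705) (7.1863, 21.0471)]  |A|=33.4869
8. ⊥bis P2·P7 via (9.61,13.06): [(0, 25.6902) (0, 16.3705) (7.1863, 21.0471)]  |A|=33.4869
9. canonical 3-gon: [(0, 25.6902) (0, 16.3705) (7.1863, 21.0471)]
10. shoelace: 33.4869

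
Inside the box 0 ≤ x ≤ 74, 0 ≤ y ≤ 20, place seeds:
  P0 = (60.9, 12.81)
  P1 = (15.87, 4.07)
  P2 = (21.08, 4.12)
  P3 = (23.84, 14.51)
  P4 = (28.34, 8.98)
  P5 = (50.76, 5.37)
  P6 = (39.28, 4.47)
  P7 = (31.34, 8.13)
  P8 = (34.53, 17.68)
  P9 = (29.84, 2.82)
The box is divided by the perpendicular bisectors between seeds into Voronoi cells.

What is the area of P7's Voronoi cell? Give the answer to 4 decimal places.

Area of P7's cell: 47.4907

1. box [0,74]×[0,20]: [(0, 0) (74, 0) (74, 20) (0, 20)]
2. ⊥bis P7·P0 via (46.12,10.47): [(0, 0) (47.7776, 0) (44.6112, 20) (0, 20)]  |A|=923.8882
3. ⊥bis P7·P1 via (23.605,6.1): [(25.2059, 0) (47.7776, 0) (44.6112, 20) (19.957, 20)]  |A|=472.2588
4. ⊥bis P7·P2 via (26.21,6.125): [(28.6039, 0) (47.7776, 0) (44.6112, 20) (20.7871, 20)]  |A|=429.9782
5. ⊥bis P7·P3 via (27.59,11.32): [(25.2532, 8.573) (28.6039, 0) (47.7776, 0) (44.6112, 20) (34.9738, 20)]  |A|=348.9227
6. ⊥bis P7·P4 via (29.84,8.555): [(32.1383, 16.6668) (27.9153, 1.7619) (28.6039, 0) (47.7776, 0) (44.6112, 20) (34.9738, 20)]  |A|=314.7019
7. ⊥bis P7·P5 via (41.05,6.75): [(32.1383, 16.6668) (27.9153, 1.7619) (28.6039, 0) (40.0907, 0) (42.9331, 20) (34.9738, 20)]  |A|=221.0516
8. ⊥bis P7·P6 via (35.31,6.3): [(32.1383, 16.6668) (27.9153, 1.7619) (28.6039, 0) (32.406, 0) (41.6251, 20) (34.9738, 20)]  |A|=131.1245
9. ⊥bis P7·P8 via (32.935,12.905): [(31.2335, 13.4733) (27.9153, 1.7619) (28.6039, 0) (32.406, 0) (37.6315, 11.3362)]  |A|=74.417
10. ⊥bis P7·P9 via (30.59,5.475): [(31.2335, 13.4733) (29.0876, 5.8994) (34.4297, 4.3903) (37.6315, 11.3362)]  |A|=47.4907
11. canonical 4-gon: [(31.2335, 13.4733) (29.0876, 5.8994) (34.4297, 4.3903) (37.6315, 11.3362)]
12. shoelace: 47.4907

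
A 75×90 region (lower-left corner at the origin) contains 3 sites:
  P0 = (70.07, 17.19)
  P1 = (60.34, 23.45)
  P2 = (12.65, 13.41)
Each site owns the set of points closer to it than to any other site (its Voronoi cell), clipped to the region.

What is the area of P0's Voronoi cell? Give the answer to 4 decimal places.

1. box [0,75]×[0,90]: [(0, 0) (75, 0) (75, 90) (0, 90)]
2. ⊥bis P0·P1 via (65.205,20.32): [(52.1317, 0) (75, 0) (75, 35.5445)]  |A|=406.4211
3. ⊥bis P0·P2 via (41.36,15.3): [(52.1317, 0) (75, 0) (75, 35.5445)]  |A|=406.4211
4. canonical 3-gon: [(52.1317, 0) (75, 0) (75, 35.5445)]
5. shoelace: 406.4211

Area of P0's cell: 406.4211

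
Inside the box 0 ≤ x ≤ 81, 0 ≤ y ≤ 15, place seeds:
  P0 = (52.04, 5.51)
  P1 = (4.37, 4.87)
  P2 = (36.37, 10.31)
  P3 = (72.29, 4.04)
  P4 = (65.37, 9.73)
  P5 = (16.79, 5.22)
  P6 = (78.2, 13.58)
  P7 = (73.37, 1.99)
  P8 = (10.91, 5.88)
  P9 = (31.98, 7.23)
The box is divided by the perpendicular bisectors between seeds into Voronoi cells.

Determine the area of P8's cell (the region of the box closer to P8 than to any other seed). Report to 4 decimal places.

1. box [0,81]×[0,15]: [(0, 0) (81, 0) (81, 15) (0, 15)]
2. ⊥bis P8·P0 via (31.475,5.695): [(0, 0) (31.4238, 0) (31.5587, 15) (0, 15)]  |A|=472.3686
3. ⊥bis P8·P1 via (7.64,5.375): [(8.4701, 0) (31.4238, 0) (31.5587, 15) (6.1536, 15)]  |A|=362.6912
4. ⊥bis P8·P2 via (23.64,8.095): [(8.4701, 0) (25.0485, 0) (22.4385, 15) (6.1536, 15)]  |A|=246.4755
5. ⊥bis P8·P3 via (41.6,4.96): [(8.4701, 0) (25.0485, 0) (22.4385, 15) (6.1536, 15)]  |A|=246.4755
6. ⊥bis P8·P4 via (38.14,7.805): [(8.4701, 0) (25.0485, 0) (22.4385, 15) (6.1536, 15)]  |A|=246.4755
7. ⊥bis P8·P5 via (13.85,5.55): [(8.4701, 0) (13.227, 0) (14.9107, 15) (6.1536, 15)]  |A|=101.3558
8. ⊥bis P8·P6 via (44.555,9.73): [(8.4701, 0) (13.227, 0) (14.9107, 15) (6.1536, 15)]  |A|=101.3558
9. ⊥bis P8·P7 via (42.14,3.935): [(8.4701, 0) (13.227, 0) (14.9107, 15) (6.1536, 15)]  |A|=101.3558
10. ⊥bis P8·P9 via (21.445,6.555): [(8.4701, 0) (13.227, 0) (14.9107, 15) (6.1536, 15)]  |A|=101.3558
11. canonical 4-gon: [(8.4701, 0) (13.227, 0) (14.9107, 15) (6.1536, 15)]
12. shoelace: 101.3558

Area of P8's cell: 101.3558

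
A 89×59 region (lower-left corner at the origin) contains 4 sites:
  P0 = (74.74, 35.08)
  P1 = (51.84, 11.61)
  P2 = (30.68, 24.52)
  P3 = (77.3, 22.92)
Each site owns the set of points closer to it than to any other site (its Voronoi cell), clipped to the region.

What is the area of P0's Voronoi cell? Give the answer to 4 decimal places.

Area of P0's cell: 1189.3511

1. box [0,89]×[0,59]: [(0, 0) (89, 0) (89, 59) (0, 59)]
2. ⊥bis P0·P1 via (63.29,23.345): [(87.2161, 0) (89, 0) (89, 59) (26.7475, 59)]  |A|=1889.074
3. ⊥bis P0·P2 via (52.71,29.8): [(51.5, 34.8487) (87.2161, 0) (89, 0) (89, 59) (45.7115, 59)]  |A|=1660.0711
4. ⊥bis P0·P3 via (76.02,29): [(51.5, 34.8487) (60.7821, 25.792) (89, 31.7326) (89, 59) (45.7115, 59)]  |A|=1189.3511
5. canonical 5-gon: [(51.5, 34.8487) (60.7821, 25.792) (89, 31.7326) (89, 59) (45.7115, 59)]
6. shoelace: 1189.3511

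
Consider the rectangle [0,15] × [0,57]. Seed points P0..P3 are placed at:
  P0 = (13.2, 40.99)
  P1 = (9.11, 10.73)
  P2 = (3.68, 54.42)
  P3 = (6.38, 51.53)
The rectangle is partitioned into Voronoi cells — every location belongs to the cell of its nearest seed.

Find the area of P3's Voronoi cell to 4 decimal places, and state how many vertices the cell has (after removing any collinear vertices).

1. box [0,15]×[0,57]: [(0, 0) (15, 0) (15, 57) (0, 57)]
2. ⊥bis P3·P0 via (9.79,46.26): [(0, 39.9253) (15, 49.6312) (15, 57) (0, 57)]  |A|=183.3265
3. ⊥bis P3·P1 via (7.745,31.13): [(0, 39.9253) (15, 49.6312) (15, 57) (0, 57)]  |A|=183.3265
4. ⊥bis P3·P2 via (5.03,52.975): [(0, 48.2757) (0, 39.9253) (15, 49.6312) (15, 57) (9.3382, 57)]  |A|=142.5916
5. canonical 5-gon: [(0, 48.2757) (0, 39.9253) (15, 49.6312) (15, 57) (9.3382, 57)]
6. shoelace: 142.5916

Area of P3's cell: 142.5916 (5 vertices)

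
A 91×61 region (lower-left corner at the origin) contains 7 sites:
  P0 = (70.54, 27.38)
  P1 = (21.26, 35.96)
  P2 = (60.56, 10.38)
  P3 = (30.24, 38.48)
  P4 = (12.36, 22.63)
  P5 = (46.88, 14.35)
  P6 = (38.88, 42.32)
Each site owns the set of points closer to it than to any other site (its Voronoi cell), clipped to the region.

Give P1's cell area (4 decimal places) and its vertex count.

1. box [0,91]×[0,61]: [(0, 0) (91, 0) (91, 61) (0, 61)]
2. ⊥bis P1·P0 via (45.9,31.67): [(0, 0) (40.386, 0) (51.0066, 61) (0, 61)]  |A|=2787.474
3. ⊥bis P1·P2 via (40.91,23.17): [(0, 0) (25.8289, 0) (45.7019, 30.532) (51.0066, 61) (0, 61)]  |A|=2565.2442
4. ⊥bis P1·P3 via (25.75,37.22): [(0, 0) (25.8289, 0) (33.072, 11.1281) (19.0768, 61) (0, 61)]  |A|=1628.1068
5. ⊥bis P1·P4 via (16.81,29.295): [(0, 40.5185) (30.5479, 20.1226) (19.0768, 61) (0, 61)]  |A|=702.7379
6. ⊥bis P1·P5 via (34.07,25.155): [(0, 40.5185) (30.0856, 20.4313) (30.3675, 20.7655) (19.0768, 61) (0, 61)]  |A|=702.6171
7. ⊥bis P1·P6 via (30.07,39.14): [(0, 40.5185) (30.0856, 20.4313) (30.3675, 20.7655) (19.0768, 61) (0, 61)]  |A|=702.6171
8. canonical 5-gon: [(0, 40.5185) (30.0856, 20.4313) (30.3675, 20.7655) (19.0768, 61) (0, 61)]
9. shoelace: 702.6171

Area of P1's cell: 702.6171 (5 vertices)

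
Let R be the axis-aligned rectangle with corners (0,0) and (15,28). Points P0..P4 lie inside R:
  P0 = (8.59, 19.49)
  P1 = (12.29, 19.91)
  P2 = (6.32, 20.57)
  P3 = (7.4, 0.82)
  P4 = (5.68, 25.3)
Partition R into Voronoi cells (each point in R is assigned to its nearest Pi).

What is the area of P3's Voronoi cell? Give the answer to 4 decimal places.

1. box [0,15]×[0,28]: [(0, 0) (15, 0) (15, 28) (0, 28)]
2. ⊥bis P3·P0 via (7.995,10.155): [(0, 10.6646) (0, 0) (15, 0) (15, 9.7085)]  |A|=152.7983
3. ⊥bis P3·P1 via (9.845,10.365): [(11.5492, 9.9285) (0, 10.6646) (0, 0) (15, 0) (15, 9.0445)]  |A|=151.6526
4. ⊥bis P3·P2 via (6.86,10.695): [(11.5492, 9.9285) (2.9109, 10.4791) (0, 10.3199) (0, 0) (15, 0) (15, 9.0445)]  |A|=151.1509
5. ⊥bis P3·P4 via (6.54,13.06): [(11.5492, 9.9285) (2.9109, 10.4791) (0, 10.3199) (0, 0) (15, 0) (15, 9.0445)]  |A|=151.1509
6. canonical 6-gon: [(11.5492, 9.9285) (2.9109, 10.4791) (0, 10.3199) (0, 0) (15, 0) (15, 9.0445)]
7. shoelace: 151.1509

Area of P3's cell: 151.1509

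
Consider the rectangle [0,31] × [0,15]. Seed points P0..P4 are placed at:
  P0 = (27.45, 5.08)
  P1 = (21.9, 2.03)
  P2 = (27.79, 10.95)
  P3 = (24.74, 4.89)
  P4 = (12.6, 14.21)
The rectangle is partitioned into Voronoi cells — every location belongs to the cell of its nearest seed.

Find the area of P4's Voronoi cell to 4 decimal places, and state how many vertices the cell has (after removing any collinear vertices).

1. box [0,31]×[0,15]: [(0, 0) (31, 0) (31, 15) (0, 15)]
2. ⊥bis P4·P0 via (20.025,9.645): [(0, 0) (14.0951, 0) (23.3173, 15) (0, 15)]  |A|=280.5933
3. ⊥bis P4·P1 via (17.25,8.12): [(0, 0) (6.6154, 0) (20.7131, 10.7643) (23.3173, 15) (0, 15)]  |A|=240.3366
4. ⊥bis P4·P2 via (20.195,12.58): [(0, 0) (6.6154, 0) (19.6274, 9.9353) (20.7144, 15) (0, 15)]  |A|=232.5249
5. ⊥bis P4·P3 via (18.67,9.55): [(0, 0) (6.6154, 0) (18.0285, 8.7145) (19.8841, 11.1315) (20.7144, 15) (0, 15)]  |A|=231.7253
6. canonical 6-gon: [(0, 0) (6.6154, 0) (18.0285, 8.7145) (19.8841, 11.1315) (20.7144, 15) (0, 15)]
7. shoelace: 231.7253

Area of P4's cell: 231.7253 (6 vertices)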